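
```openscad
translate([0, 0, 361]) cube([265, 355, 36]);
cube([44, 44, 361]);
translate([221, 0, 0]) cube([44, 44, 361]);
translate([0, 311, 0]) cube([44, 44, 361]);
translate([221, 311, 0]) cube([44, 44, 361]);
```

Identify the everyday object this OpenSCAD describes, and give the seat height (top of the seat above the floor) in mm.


A stool. The seat height is 397 mm.

A 265×355×36 slab at z = 361 on four corner posts — a stool. The seat top is 361 + 36 = 397 mm.


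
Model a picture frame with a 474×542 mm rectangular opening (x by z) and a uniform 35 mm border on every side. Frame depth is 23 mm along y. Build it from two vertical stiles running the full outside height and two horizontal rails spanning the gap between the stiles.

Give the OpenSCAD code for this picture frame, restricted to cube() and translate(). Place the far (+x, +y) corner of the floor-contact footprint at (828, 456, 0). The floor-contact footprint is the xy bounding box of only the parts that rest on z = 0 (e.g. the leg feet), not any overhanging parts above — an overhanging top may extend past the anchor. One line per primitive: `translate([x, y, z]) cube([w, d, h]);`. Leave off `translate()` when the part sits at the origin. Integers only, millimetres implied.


translate([284, 433, 0]) cube([35, 23, 612]);
translate([793, 433, 0]) cube([35, 23, 612]);
translate([319, 433, 0]) cube([474, 23, 35]);
translate([319, 433, 577]) cube([474, 23, 35]);


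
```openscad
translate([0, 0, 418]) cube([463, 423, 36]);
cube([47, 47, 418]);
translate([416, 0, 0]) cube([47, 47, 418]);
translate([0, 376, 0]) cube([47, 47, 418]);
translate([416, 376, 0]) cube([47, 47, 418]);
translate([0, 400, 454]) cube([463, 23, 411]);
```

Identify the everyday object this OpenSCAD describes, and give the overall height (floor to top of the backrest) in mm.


A chair. The overall height is 865 mm.

A slab on four corner posts with a tall panel at the back — a chair. The seat slab sits at z = 418 with thickness 36, and the 411 mm backrest starts at the seat top, so the overall height is 418 + 36 + 411 = 865 mm.


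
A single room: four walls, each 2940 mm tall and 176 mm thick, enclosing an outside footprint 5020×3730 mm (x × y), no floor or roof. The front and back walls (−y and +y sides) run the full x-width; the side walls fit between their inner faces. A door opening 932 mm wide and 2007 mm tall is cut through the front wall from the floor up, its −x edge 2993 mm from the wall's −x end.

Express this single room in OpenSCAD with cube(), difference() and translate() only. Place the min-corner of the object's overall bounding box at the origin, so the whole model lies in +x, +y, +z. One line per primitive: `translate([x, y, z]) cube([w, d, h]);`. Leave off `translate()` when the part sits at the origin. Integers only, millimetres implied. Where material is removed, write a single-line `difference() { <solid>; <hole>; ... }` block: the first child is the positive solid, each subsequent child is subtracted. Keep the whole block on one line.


difference() { cube([5020, 176, 2940]); translate([2993, 0, 0]) cube([932, 176, 2007]); }
translate([0, 3554, 0]) cube([5020, 176, 2940]);
translate([0, 176, 0]) cube([176, 3378, 2940]);
translate([4844, 176, 0]) cube([176, 3378, 2940]);


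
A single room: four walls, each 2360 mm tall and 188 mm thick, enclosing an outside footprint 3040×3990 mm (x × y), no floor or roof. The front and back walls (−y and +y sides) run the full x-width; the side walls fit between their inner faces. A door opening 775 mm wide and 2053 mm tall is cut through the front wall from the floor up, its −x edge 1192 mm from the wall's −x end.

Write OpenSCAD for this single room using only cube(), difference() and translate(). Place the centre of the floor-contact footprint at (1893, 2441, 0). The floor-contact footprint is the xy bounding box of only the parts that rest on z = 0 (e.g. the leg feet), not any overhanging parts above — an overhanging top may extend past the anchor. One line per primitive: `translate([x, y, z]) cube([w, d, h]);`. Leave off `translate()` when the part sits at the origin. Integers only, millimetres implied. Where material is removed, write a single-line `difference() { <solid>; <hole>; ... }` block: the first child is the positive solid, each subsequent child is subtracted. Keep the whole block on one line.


difference() { translate([373, 446, 0]) cube([3040, 188, 2360]); translate([1565, 446, 0]) cube([775, 188, 2053]); }
translate([373, 4248, 0]) cube([3040, 188, 2360]);
translate([373, 634, 0]) cube([188, 3614, 2360]);
translate([3225, 634, 0]) cube([188, 3614, 2360]);


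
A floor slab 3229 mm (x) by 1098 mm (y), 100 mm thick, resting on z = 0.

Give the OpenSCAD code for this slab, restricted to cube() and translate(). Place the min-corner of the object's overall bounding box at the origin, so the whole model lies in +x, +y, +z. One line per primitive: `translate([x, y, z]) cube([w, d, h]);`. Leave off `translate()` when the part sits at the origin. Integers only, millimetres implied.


cube([3229, 1098, 100]);


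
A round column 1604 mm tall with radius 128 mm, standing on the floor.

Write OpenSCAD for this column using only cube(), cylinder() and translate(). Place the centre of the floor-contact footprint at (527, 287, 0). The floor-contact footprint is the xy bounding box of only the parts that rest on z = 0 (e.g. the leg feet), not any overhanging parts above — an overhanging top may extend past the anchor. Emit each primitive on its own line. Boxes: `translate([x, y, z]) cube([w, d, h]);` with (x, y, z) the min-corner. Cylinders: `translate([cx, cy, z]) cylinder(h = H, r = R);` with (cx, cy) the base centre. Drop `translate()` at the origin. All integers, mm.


translate([527, 287, 0]) cylinder(h = 1604, r = 128);


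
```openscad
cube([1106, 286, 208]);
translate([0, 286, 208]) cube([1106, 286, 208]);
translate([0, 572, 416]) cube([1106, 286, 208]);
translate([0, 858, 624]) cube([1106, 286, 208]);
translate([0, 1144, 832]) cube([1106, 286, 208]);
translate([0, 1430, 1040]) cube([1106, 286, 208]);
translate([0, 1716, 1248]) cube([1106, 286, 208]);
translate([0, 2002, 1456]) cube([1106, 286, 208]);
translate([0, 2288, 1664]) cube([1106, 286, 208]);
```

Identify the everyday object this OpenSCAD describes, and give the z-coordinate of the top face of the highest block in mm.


A staircase. The total rise is 1872 mm.

9 identical blocks, each offset up and back from the previous — a staircase. Each step is 208 mm tall and there are 9 of them, so the total rise is 9 × 208 = 1872 mm.


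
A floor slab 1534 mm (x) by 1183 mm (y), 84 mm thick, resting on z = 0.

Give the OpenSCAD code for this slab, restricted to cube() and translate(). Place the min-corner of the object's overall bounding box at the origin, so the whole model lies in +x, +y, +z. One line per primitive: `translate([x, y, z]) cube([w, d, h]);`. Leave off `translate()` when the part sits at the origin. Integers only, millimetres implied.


cube([1534, 1183, 84]);


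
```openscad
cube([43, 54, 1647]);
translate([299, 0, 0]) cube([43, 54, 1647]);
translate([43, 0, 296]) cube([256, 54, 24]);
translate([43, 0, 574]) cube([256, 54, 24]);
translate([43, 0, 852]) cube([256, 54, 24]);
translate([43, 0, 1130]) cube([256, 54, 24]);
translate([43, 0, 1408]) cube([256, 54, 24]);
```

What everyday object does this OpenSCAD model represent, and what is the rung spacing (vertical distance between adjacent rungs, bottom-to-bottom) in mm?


A ladder. The rung spacing is 278 mm.

Two tall 43×54 posts with 5 short bars between them — a ladder. Adjacent rungs sit at z = 296 and z = 574, so the spacing is 574 − 296 = 278 mm.


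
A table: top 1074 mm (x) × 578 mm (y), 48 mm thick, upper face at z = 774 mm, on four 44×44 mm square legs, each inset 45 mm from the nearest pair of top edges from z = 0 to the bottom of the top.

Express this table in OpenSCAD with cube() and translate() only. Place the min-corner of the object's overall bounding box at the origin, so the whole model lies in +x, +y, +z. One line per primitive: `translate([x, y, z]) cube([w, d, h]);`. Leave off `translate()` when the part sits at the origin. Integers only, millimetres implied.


translate([0, 0, 726]) cube([1074, 578, 48]);
translate([45, 45, 0]) cube([44, 44, 726]);
translate([985, 45, 0]) cube([44, 44, 726]);
translate([45, 489, 0]) cube([44, 44, 726]);
translate([985, 489, 0]) cube([44, 44, 726]);


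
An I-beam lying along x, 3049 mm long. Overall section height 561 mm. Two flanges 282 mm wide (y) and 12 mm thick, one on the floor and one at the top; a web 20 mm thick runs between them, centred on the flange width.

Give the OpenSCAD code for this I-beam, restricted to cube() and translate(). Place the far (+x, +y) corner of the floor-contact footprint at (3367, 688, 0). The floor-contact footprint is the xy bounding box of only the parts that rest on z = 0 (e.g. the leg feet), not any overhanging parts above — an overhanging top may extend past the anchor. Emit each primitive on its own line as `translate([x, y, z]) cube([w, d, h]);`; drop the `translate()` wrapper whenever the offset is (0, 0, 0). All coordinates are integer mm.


translate([318, 406, 0]) cube([3049, 282, 12]);
translate([318, 537, 12]) cube([3049, 20, 537]);
translate([318, 406, 549]) cube([3049, 282, 12]);


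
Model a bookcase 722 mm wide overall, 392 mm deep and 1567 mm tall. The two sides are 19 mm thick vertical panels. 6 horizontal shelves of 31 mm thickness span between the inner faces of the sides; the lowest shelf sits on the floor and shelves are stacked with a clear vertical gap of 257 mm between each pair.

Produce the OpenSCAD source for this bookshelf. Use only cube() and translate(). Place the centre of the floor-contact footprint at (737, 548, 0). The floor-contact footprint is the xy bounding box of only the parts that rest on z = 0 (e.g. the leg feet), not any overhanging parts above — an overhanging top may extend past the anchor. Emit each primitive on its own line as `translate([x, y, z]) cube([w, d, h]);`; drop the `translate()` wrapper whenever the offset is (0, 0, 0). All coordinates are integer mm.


translate([376, 352, 0]) cube([19, 392, 1567]);
translate([1079, 352, 0]) cube([19, 392, 1567]);
translate([395, 352, 0]) cube([684, 392, 31]);
translate([395, 352, 288]) cube([684, 392, 31]);
translate([395, 352, 576]) cube([684, 392, 31]);
translate([395, 352, 864]) cube([684, 392, 31]);
translate([395, 352, 1152]) cube([684, 392, 31]);
translate([395, 352, 1440]) cube([684, 392, 31]);


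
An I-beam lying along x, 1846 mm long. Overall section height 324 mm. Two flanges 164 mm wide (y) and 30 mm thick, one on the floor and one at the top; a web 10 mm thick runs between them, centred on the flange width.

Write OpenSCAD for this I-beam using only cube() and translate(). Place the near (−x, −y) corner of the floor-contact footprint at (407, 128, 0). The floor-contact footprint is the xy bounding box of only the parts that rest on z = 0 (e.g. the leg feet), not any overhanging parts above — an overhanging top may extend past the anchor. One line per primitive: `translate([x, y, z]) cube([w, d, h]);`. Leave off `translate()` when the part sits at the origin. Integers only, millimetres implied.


translate([407, 128, 0]) cube([1846, 164, 30]);
translate([407, 205, 30]) cube([1846, 10, 264]);
translate([407, 128, 294]) cube([1846, 164, 30]);


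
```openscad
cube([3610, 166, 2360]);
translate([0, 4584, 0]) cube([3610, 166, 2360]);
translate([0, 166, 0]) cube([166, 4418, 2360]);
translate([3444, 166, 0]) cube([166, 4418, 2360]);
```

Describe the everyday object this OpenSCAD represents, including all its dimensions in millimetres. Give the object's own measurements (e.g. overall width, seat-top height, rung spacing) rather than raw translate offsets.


The wall frame of a small rectangular building: four walls, each 2360 mm tall and 166 mm thick, enclosing a footprint 3610 mm (x) by 4750 mm (y) outside-to-outside, with no floor or roof. The front and back walls (the −y and +y sides) span the full width; the two side walls fit between them.


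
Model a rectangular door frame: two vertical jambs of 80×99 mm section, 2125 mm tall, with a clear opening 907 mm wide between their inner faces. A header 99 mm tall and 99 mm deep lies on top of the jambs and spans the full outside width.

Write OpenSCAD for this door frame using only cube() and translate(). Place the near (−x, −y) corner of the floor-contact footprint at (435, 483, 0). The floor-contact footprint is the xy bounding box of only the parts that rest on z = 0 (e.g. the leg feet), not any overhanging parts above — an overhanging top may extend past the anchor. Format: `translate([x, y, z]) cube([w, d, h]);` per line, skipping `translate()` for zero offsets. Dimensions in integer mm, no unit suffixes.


translate([435, 483, 0]) cube([80, 99, 2125]);
translate([1422, 483, 0]) cube([80, 99, 2125]);
translate([435, 483, 2125]) cube([1067, 99, 99]);


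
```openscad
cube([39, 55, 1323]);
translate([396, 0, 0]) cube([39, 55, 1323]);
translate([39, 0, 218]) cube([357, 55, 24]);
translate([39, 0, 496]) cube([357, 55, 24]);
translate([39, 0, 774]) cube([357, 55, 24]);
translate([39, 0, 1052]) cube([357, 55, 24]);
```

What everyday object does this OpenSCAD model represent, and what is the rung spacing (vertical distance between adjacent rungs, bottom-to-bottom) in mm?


A ladder. The rung spacing is 278 mm.

Two tall 39×55 posts with 4 short bars between them — a ladder. Adjacent rungs sit at z = 218 and z = 496, so the spacing is 496 − 218 = 278 mm.


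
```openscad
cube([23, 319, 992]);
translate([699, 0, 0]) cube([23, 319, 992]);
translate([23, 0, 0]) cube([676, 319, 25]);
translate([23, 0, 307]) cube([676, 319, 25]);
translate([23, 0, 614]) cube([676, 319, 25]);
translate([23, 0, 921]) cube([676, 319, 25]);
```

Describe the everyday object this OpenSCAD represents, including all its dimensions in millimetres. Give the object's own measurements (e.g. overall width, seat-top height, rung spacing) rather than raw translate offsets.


An open bookshelf. Two side panels, each 23 mm thick, 319 mm deep and 992 mm tall, stand 722 mm apart (outside-to-outside). Between them sit 4 shelves, each 25 mm thick and 319 mm deep, spanning the full gap between the sides. The bottom shelf rests on the floor (its underside at z = 0) and the clear gap between one shelf's top and the next shelf's underside is 282 mm.


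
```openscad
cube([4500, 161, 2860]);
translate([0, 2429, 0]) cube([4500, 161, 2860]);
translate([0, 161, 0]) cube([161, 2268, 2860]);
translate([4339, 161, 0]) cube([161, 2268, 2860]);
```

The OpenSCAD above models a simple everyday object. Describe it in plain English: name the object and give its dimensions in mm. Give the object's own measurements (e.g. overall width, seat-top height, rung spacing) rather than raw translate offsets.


The wall frame of a small rectangular building: four walls, each 2860 mm tall and 161 mm thick, enclosing a footprint 4500 mm (x) by 2590 mm (y) outside-to-outside, with no floor or roof. The front and back walls (the −y and +y sides) span the full width; the two side walls fit between them.


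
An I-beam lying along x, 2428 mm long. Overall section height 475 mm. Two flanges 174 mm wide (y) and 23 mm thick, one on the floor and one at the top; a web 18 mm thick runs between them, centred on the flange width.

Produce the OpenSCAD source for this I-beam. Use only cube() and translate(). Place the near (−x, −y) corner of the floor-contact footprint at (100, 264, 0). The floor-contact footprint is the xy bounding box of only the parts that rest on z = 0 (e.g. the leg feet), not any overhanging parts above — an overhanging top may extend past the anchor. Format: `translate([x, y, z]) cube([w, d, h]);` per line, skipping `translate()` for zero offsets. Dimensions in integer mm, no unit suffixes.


translate([100, 264, 0]) cube([2428, 174, 23]);
translate([100, 342, 23]) cube([2428, 18, 429]);
translate([100, 264, 452]) cube([2428, 174, 23]);


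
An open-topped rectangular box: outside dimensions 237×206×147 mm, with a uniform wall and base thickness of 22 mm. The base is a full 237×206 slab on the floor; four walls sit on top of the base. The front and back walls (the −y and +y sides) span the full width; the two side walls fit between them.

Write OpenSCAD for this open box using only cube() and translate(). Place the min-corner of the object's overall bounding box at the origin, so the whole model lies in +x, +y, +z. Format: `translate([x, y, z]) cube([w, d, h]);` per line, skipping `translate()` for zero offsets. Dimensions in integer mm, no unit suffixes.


cube([237, 206, 22]);
translate([0, 0, 22]) cube([237, 22, 125]);
translate([0, 184, 22]) cube([237, 22, 125]);
translate([0, 22, 22]) cube([22, 162, 125]);
translate([215, 22, 22]) cube([22, 162, 125]);


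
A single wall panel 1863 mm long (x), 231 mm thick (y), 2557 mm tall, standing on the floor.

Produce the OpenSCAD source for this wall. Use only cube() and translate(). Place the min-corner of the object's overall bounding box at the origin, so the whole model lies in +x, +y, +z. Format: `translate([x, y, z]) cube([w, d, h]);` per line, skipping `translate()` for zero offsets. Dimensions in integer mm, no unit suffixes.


cube([1863, 231, 2557]);


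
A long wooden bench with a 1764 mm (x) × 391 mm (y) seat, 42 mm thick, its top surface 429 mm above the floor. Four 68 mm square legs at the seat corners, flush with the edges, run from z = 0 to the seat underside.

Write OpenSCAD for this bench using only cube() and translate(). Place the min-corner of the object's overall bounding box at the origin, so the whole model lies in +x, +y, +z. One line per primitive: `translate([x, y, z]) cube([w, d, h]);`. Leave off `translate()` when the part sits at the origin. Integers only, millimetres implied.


translate([0, 0, 387]) cube([1764, 391, 42]);
cube([68, 68, 387]);
translate([0, 323, 0]) cube([68, 68, 387]);
translate([1696, 0, 0]) cube([68, 68, 387]);
translate([1696, 323, 0]) cube([68, 68, 387]);


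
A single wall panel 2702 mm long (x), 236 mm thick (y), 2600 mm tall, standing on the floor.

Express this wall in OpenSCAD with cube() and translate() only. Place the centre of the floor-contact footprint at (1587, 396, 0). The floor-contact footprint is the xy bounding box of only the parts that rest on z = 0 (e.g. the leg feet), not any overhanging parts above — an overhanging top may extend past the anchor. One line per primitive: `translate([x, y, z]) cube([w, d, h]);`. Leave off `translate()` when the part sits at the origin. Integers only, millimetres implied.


translate([236, 278, 0]) cube([2702, 236, 2600]);


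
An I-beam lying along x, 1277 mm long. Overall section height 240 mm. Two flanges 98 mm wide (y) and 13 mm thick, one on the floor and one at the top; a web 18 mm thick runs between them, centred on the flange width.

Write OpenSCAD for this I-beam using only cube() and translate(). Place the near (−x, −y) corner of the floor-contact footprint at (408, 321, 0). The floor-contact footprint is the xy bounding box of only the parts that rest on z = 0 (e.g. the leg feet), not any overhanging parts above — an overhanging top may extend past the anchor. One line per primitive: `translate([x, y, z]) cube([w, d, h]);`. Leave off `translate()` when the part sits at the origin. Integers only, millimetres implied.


translate([408, 321, 0]) cube([1277, 98, 13]);
translate([408, 361, 13]) cube([1277, 18, 214]);
translate([408, 321, 227]) cube([1277, 98, 13]);


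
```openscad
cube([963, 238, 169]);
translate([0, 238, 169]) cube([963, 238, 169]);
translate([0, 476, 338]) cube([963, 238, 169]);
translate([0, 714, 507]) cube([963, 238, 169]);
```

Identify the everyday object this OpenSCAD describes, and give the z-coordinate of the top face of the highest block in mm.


A staircase. The total rise is 676 mm.

4 identical blocks, each offset up and back from the previous — a staircase. Each step is 169 mm tall and there are 4 of them, so the total rise is 4 × 169 = 676 mm.


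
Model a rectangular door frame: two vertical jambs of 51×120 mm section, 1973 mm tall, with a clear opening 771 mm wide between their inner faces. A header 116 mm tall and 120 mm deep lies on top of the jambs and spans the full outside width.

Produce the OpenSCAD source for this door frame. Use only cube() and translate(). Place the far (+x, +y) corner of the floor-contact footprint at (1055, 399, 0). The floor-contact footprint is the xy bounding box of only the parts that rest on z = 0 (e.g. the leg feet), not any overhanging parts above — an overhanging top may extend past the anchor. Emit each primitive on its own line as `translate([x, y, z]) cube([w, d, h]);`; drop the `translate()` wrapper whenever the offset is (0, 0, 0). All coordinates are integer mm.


translate([182, 279, 0]) cube([51, 120, 1973]);
translate([1004, 279, 0]) cube([51, 120, 1973]);
translate([182, 279, 1973]) cube([873, 120, 116]);


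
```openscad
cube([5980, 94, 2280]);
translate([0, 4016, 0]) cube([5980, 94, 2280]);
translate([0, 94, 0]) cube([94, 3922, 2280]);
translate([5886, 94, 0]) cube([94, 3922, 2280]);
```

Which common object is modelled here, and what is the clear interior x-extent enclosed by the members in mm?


A house (or room) frame. The interior width is 5792 mm.

Four 2280 mm walls enclosing a rectangle with no floor or roof — a room or house frame. Outside width is 5980 mm and wall thickness is 94 mm, so the interior width is 5980 − 2 × 94 = 5792 mm.


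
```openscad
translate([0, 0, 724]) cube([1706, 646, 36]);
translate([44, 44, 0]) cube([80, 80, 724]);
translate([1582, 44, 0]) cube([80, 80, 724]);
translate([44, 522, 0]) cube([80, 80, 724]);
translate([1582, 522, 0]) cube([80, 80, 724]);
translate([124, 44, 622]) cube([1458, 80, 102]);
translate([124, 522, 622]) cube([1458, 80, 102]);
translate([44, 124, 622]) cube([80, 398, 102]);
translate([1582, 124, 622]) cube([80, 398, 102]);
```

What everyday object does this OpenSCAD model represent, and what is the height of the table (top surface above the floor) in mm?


A table. The table height is 760 mm.

A 1706×646×36 slab sits at z = 724 on four 80 mm square posts — a table. The top surface is at 724 + 36 = 760 mm.


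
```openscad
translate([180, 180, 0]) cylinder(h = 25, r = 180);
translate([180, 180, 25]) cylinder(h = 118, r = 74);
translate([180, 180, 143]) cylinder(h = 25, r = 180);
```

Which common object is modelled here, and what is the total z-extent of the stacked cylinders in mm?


A spool. The overall height is 168 mm.

Three coaxial cylinders, large–small–large — a spool. Two 25 mm flanges and a 118 mm core give 25 + 118 + 25 = 168 mm.


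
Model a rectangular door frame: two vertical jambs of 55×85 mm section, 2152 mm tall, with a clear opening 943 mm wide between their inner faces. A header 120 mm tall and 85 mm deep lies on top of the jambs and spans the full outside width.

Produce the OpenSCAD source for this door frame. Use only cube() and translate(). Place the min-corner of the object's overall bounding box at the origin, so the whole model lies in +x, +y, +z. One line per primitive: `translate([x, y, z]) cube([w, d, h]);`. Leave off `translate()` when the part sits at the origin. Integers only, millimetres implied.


cube([55, 85, 2152]);
translate([998, 0, 0]) cube([55, 85, 2152]);
translate([0, 0, 2152]) cube([1053, 85, 120]);


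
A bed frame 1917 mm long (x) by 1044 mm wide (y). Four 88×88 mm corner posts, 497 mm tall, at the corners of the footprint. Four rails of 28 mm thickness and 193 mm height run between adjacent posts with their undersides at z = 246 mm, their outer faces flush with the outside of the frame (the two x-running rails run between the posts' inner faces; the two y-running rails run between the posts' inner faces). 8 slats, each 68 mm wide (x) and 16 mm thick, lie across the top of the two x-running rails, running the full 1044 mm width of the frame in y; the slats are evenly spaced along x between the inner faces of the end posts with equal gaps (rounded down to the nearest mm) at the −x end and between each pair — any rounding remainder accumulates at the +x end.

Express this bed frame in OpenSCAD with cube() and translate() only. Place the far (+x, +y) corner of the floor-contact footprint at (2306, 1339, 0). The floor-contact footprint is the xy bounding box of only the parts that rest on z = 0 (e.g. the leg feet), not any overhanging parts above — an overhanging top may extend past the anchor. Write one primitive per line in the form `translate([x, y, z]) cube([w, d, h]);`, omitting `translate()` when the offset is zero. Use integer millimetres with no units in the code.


translate([389, 295, 0]) cube([88, 88, 497]);
translate([389, 1251, 0]) cube([88, 88, 497]);
translate([2218, 295, 0]) cube([88, 88, 497]);
translate([2218, 1251, 0]) cube([88, 88, 497]);
translate([477, 295, 246]) cube([1741, 28, 193]);
translate([477, 1311, 246]) cube([1741, 28, 193]);
translate([389, 383, 246]) cube([28, 868, 193]);
translate([2278, 383, 246]) cube([28, 868, 193]);
translate([610, 295, 439]) cube([68, 1044, 16]);
translate([811, 295, 439]) cube([68, 1044, 16]);
translate([1012, 295, 439]) cube([68, 1044, 16]);
translate([1213, 295, 439]) cube([68, 1044, 16]);
translate([1414, 295, 439]) cube([68, 1044, 16]);
translate([1615, 295, 439]) cube([68, 1044, 16]);
translate([1816, 295, 439]) cube([68, 1044, 16]);
translate([2017, 295, 439]) cube([68, 1044, 16]);


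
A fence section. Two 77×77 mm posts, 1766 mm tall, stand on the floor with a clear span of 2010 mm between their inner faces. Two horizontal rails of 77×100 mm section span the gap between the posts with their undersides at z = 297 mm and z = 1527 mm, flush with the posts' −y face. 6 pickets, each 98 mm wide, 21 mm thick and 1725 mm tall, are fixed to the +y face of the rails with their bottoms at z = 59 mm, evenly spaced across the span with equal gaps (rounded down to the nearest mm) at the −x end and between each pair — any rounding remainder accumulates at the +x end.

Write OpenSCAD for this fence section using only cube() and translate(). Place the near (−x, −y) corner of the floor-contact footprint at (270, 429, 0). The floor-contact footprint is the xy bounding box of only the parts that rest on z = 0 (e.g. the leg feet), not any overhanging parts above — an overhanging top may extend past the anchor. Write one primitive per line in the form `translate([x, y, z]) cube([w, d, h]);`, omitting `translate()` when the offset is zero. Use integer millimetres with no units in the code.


translate([270, 429, 0]) cube([77, 77, 1766]);
translate([2357, 429, 0]) cube([77, 77, 1766]);
translate([347, 429, 297]) cube([2010, 77, 100]);
translate([347, 429, 1527]) cube([2010, 77, 100]);
translate([550, 506, 59]) cube([98, 21, 1725]);
translate([851, 506, 59]) cube([98, 21, 1725]);
translate([1152, 506, 59]) cube([98, 21, 1725]);
translate([1453, 506, 59]) cube([98, 21, 1725]);
translate([1754, 506, 59]) cube([98, 21, 1725]);
translate([2055, 506, 59]) cube([98, 21, 1725]);


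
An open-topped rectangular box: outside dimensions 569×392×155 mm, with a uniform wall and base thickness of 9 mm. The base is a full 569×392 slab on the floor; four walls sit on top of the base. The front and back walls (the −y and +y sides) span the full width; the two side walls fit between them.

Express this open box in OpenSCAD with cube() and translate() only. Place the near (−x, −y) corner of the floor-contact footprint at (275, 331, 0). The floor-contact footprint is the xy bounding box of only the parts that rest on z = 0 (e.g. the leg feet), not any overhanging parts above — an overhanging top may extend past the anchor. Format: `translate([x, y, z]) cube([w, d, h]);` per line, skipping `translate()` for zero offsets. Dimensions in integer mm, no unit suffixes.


translate([275, 331, 0]) cube([569, 392, 9]);
translate([275, 331, 9]) cube([569, 9, 146]);
translate([275, 714, 9]) cube([569, 9, 146]);
translate([275, 340, 9]) cube([9, 374, 146]);
translate([835, 340, 9]) cube([9, 374, 146]);


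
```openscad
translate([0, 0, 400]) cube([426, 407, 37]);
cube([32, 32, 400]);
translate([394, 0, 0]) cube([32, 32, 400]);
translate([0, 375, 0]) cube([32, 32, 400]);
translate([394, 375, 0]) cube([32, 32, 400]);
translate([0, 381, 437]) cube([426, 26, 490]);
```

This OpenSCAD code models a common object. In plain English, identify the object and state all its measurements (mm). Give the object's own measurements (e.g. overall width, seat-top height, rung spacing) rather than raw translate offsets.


A chair. The seat is a 426×407×37 mm slab with its top at z = 437 mm, on four 32×32 mm corner legs (flush with the seat edges, standing on z = 0). A flat backrest 26 mm thick, 490 mm tall, spans the full seat width and rises from the seat top along its +y edge, rear face flush with the rear of the seat.


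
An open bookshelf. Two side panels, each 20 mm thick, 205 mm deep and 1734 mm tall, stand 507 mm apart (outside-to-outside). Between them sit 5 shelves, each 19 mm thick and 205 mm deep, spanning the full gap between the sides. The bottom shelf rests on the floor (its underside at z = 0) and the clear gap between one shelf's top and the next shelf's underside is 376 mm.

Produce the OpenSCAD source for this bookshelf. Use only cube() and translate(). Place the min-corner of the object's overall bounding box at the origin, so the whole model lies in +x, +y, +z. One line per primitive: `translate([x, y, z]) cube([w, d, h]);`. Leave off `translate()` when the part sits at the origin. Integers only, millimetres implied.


cube([20, 205, 1734]);
translate([487, 0, 0]) cube([20, 205, 1734]);
translate([20, 0, 0]) cube([467, 205, 19]);
translate([20, 0, 395]) cube([467, 205, 19]);
translate([20, 0, 790]) cube([467, 205, 19]);
translate([20, 0, 1185]) cube([467, 205, 19]);
translate([20, 0, 1580]) cube([467, 205, 19]);


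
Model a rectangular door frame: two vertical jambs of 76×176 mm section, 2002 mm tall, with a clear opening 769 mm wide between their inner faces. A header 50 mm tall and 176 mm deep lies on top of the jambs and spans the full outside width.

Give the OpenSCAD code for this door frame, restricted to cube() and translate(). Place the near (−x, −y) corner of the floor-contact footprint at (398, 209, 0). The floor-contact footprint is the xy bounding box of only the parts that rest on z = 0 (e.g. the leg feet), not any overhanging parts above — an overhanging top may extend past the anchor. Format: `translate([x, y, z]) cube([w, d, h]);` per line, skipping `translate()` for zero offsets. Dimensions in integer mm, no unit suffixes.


translate([398, 209, 0]) cube([76, 176, 2002]);
translate([1243, 209, 0]) cube([76, 176, 2002]);
translate([398, 209, 2002]) cube([921, 176, 50]);


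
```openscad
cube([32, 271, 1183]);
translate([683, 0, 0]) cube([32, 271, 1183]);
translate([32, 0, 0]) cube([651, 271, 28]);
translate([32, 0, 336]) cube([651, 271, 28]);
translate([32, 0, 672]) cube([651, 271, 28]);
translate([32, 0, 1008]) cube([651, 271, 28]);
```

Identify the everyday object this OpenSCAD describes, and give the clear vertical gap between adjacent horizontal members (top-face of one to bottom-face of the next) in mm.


A bookshelf. The clear shelf gap is 308 mm.

Two tall side panels with 4 horizontal boards between them — a bookshelf. The first two shelf undersides are at z = 0 and z = 336; with shelf thickness 28, the clear gap is 336 − 0 − 28 = 308 mm.


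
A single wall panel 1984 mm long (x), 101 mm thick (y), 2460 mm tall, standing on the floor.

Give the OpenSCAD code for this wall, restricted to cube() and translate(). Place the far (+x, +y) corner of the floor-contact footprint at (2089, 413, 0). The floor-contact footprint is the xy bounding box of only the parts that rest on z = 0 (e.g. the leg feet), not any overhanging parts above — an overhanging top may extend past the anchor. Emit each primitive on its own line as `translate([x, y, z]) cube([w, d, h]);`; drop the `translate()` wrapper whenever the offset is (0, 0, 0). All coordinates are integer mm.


translate([105, 312, 0]) cube([1984, 101, 2460]);


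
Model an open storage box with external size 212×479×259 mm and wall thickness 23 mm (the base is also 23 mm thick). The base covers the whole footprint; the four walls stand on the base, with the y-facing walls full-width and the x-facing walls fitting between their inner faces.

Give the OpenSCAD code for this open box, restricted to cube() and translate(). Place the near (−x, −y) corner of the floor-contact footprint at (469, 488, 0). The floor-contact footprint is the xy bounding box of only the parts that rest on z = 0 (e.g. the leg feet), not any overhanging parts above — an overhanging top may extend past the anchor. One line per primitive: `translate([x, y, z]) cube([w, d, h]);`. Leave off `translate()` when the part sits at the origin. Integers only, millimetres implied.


translate([469, 488, 0]) cube([212, 479, 23]);
translate([469, 488, 23]) cube([212, 23, 236]);
translate([469, 944, 23]) cube([212, 23, 236]);
translate([469, 511, 23]) cube([23, 433, 236]);
translate([658, 511, 23]) cube([23, 433, 236]);


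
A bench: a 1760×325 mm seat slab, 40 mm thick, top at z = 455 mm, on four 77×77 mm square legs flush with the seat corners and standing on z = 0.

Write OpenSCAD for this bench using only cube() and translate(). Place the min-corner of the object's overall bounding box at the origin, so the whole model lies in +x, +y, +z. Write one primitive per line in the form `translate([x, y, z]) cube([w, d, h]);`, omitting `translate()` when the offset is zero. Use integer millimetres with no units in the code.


translate([0, 0, 415]) cube([1760, 325, 40]);
cube([77, 77, 415]);
translate([0, 248, 0]) cube([77, 77, 415]);
translate([1683, 0, 0]) cube([77, 77, 415]);
translate([1683, 248, 0]) cube([77, 77, 415]);


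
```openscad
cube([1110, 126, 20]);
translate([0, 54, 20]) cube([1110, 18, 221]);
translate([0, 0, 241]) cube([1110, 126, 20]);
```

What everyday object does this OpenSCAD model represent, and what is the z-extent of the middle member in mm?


An I-beam. The web height is 221 mm.

Two wide flanges with a thin centred web — an I-beam. Overall 261 mm minus two 20 mm flanges gives a web of 261 − 2·20 = 221 mm.


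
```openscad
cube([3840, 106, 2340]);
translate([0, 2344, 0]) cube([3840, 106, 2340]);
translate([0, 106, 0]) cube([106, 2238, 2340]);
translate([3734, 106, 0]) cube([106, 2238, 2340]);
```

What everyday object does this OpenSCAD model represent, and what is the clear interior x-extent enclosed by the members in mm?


A house (or room) frame. The interior width is 3628 mm.

Four 2340 mm walls enclosing a rectangle with no floor or roof — a room or house frame. Outside width is 3840 mm and wall thickness is 106 mm, so the interior width is 3840 − 2 × 106 = 3628 mm.


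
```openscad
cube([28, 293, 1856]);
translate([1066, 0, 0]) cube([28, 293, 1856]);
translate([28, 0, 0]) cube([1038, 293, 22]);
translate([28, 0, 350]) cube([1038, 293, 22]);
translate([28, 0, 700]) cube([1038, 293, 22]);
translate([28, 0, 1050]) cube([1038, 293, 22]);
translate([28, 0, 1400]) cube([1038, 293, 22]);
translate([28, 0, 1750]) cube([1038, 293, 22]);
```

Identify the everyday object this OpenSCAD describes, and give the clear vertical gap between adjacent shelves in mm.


A bookshelf. The clear shelf gap is 328 mm.

Two tall side panels with 6 horizontal boards between them — a bookshelf. The first two shelf undersides are at z = 0 and z = 350; with shelf thickness 22, the clear gap is 350 − 0 − 22 = 328 mm.


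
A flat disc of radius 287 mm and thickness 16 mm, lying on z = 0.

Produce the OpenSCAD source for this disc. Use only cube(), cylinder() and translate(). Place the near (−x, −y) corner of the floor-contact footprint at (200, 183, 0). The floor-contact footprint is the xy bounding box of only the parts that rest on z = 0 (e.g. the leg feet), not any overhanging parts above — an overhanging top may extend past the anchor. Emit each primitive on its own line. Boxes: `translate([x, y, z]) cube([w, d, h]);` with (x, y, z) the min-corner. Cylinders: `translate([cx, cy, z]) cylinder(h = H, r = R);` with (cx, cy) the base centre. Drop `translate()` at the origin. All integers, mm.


translate([487, 470, 0]) cylinder(h = 16, r = 287);


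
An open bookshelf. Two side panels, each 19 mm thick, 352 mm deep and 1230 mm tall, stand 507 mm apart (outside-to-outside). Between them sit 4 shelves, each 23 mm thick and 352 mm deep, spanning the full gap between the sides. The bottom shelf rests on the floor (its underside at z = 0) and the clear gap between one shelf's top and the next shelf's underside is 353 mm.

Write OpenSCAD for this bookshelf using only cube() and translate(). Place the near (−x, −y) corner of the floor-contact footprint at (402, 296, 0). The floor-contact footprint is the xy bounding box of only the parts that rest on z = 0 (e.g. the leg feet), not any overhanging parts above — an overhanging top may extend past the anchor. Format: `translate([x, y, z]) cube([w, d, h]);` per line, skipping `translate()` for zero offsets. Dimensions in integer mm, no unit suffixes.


translate([402, 296, 0]) cube([19, 352, 1230]);
translate([890, 296, 0]) cube([19, 352, 1230]);
translate([421, 296, 0]) cube([469, 352, 23]);
translate([421, 296, 376]) cube([469, 352, 23]);
translate([421, 296, 752]) cube([469, 352, 23]);
translate([421, 296, 1128]) cube([469, 352, 23]);


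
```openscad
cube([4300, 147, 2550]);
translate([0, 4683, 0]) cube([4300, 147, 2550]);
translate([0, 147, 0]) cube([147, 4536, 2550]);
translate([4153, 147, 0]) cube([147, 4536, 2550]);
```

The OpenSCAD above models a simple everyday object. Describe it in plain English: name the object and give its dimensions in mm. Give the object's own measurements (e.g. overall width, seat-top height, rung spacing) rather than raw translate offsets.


The wall frame of a small rectangular building: four walls, each 2550 mm tall and 147 mm thick, enclosing a footprint 4300 mm (x) by 4830 mm (y) outside-to-outside, with no floor or roof. The front and back walls (the −y and +y sides) span the full width; the two side walls fit between them.


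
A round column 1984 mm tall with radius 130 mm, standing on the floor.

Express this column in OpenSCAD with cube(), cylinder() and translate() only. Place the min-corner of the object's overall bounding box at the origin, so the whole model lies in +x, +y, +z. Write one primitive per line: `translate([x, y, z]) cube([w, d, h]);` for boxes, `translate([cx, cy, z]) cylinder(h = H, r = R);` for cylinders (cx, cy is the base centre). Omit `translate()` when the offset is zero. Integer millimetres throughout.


translate([130, 130, 0]) cylinder(h = 1984, r = 130);


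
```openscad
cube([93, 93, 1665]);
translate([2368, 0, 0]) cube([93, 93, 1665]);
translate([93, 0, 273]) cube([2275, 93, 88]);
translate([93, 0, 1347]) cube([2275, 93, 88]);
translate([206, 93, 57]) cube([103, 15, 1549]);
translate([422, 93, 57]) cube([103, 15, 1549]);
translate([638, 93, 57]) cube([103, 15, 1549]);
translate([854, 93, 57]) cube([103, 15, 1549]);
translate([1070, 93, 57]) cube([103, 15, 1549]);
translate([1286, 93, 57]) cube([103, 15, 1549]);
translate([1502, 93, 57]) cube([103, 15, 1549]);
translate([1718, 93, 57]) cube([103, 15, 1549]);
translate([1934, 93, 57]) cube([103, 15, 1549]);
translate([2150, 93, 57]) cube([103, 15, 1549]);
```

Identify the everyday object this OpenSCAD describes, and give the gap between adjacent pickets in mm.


A fence section. The picket gap is 113 mm.

Two posts, two rails, 10 pickets — a fence section. Span 2275 mm holds 10 pickets of 103 mm with 11 equal gaps: ⌊(2275 − 10·103) / 11⌋ = 113 mm.


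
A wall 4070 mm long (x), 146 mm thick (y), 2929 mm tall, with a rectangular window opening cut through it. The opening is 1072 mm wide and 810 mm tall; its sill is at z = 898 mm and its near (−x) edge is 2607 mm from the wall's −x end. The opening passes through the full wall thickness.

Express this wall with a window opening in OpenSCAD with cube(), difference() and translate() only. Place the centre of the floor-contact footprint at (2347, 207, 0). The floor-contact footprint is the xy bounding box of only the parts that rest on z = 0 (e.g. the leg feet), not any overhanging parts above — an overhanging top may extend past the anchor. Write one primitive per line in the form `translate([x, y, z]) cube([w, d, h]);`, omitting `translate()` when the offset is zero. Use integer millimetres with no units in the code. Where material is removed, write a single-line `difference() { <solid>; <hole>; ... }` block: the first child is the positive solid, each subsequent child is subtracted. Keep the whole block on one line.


difference() { translate([312, 134, 0]) cube([4070, 146, 2929]); translate([2919, 134, 898]) cube([1072, 146, 810]); }
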